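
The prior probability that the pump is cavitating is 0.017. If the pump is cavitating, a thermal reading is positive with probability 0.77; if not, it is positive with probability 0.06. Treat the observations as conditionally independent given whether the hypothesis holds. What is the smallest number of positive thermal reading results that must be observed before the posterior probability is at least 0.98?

Prior odds: 0.017 ÷ 0.983 = 17/983.
Likelihood ratio of a positive = 0.77/0.06 = 77/6.
Target odds: 0.98 ÷ 0.02 = 49.
Require (77/6)ⁿ ≥ 49 ÷ (17/983) = 48167/17.
(77/6)³ = 456533/216 falls short of 48167/17 but (77/6)⁴ = 35153041/1296 reaches it, so n = 4.

4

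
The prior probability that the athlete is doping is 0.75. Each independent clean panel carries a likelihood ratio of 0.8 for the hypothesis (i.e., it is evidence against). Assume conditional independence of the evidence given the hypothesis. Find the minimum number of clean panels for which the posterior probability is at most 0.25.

Prior odds = 0.75/0.25 = 3.
Likelihood ratio per clean panel = 0.8.
Target odds: 0.25 ÷ 0.75 = 1/3.
Need 3 × 0.8ⁿ ≤ 1/3, i.e. 0.8ⁿ ≤ 1/9.
0.8⁹ = 262144/1953125 is still above 1/9 but 0.8¹⁰ = 1048576/9765625 is at or below it, so n = 10.

10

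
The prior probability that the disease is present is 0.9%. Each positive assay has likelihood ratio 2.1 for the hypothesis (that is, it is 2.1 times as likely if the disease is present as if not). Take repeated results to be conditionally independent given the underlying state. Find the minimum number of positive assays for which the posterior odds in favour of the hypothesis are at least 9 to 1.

10

Prior odds: 0.009 ÷ 0.991 = 9/991.
Likelihood ratio per positive assay = 2.1.
Target odds = 9.
Require 2.1ⁿ ≥ 9 ÷ (9/991) = 991.
2.1⁹ ≈794.28 falls short of 991 but 2.1¹⁰ ≈1667.99 reaches it, so n = 10.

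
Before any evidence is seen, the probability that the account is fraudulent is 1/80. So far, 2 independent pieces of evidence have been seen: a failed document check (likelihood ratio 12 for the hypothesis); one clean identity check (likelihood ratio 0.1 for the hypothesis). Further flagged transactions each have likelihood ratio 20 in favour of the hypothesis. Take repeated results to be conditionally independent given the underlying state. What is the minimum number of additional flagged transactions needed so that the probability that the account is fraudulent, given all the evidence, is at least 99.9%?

Prior odds = 0.0125/0.9875 = 1/79.
Combined Bayes factor of the evidence already in hand = 12 × 0.1 = 1.2.
Odds after that evidence = (1/79) × 1.2 = 6/395.
Target odds = 0.999/0.001 = 999.
Need 20ⁿ ≥ 999 ÷ (6/395) = 65767.5.
20³ = 8000 falls short of 65767.5 but 20⁴ = 160000 reaches it, so n = 4.

4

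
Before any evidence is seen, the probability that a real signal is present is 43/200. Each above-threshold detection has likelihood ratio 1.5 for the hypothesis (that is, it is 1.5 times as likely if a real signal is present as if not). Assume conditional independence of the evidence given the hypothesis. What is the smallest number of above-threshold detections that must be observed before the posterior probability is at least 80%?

Prior odds = 0.215/0.785 = 43/157.
Likelihood ratio per above-threshold detection = 1.5.
Target posterior odds = 0.8/0.2 = 4.
Require 1.5ⁿ ≥ 4 ÷ (43/157) = 628/43.
1.5⁶ = 11.390625 falls short of 628/43 but 1.5⁷ = 17.0859375 reaches it, so n = 7.

7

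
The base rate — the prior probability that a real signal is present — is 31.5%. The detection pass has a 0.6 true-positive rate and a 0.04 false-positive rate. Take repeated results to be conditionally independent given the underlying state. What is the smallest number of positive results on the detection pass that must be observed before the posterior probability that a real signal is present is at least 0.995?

Prior odds = 0.315/0.685 = 63/137.
Likelihood ratio of a positive result = 0.6/0.04 = 15.
Target odds: 0.995 ÷ 0.005 = 199.
Need (63/137) × 15ⁿ ≥ 199, i.e. 15ⁿ ≥ 27263/63.
15² = 225 falls short of 27263/63 but 15³ = 3375 reaches it, so n = 3.

3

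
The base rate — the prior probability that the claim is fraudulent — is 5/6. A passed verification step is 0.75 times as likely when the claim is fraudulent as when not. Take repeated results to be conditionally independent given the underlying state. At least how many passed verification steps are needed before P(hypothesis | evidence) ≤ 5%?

16

Prior odds: (5/6) ÷ (1/6) = 5.
Likelihood ratio per passed verification step = 0.75.
Target odds: 0.05 ÷ 0.95 = 1/19.
Require 0.75ⁿ ≤ 1/19 ÷ 5 = 1/95.
0.75¹⁵ ≈0.0133635 is still above 1/95 but 0.75¹⁶ ≈0.0100226 is at or below it, so n = 16.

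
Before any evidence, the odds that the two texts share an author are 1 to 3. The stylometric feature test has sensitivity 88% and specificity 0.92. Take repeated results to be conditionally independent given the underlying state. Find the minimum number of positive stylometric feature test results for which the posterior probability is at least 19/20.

Prior odds = 1/3.
False-positive rate = 1 − 0.92 = 0.08; likelihood ratio of a positive = 0.88/0.08 = 11.
Target posterior odds = 0.95/0.05 = 19.
Need (1/3) × 11ⁿ ≥ 19, i.e. 11ⁿ ≥ 57.
11¹ = 11 falls short of 57 but 11² = 121 reaches it, so n = 2.

2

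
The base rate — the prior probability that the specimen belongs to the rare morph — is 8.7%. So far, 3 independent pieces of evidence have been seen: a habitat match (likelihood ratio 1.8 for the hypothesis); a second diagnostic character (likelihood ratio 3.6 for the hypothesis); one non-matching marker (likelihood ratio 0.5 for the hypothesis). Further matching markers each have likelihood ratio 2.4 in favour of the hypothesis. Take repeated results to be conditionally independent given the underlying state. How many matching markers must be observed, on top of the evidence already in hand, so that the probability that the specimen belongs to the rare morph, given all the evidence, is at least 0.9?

Prior odds = 0.087/0.913 = 87/913.
Combined Bayes factor of the evidence already in hand = 1.8 × 3.6 × 0.5 = 3.24.
Odds after that evidence = (87/913) × 3.24 = 7047/22825.
Target odds = 0.9/0.1 = 9.
Need 2.4ⁿ ≥ 9 ÷ (7047/22825) = 22825/783.
2.4³ = 13.824 falls short of 22825/783 but 2.4⁴ = 33.1776 reaches it, so n = 4.

4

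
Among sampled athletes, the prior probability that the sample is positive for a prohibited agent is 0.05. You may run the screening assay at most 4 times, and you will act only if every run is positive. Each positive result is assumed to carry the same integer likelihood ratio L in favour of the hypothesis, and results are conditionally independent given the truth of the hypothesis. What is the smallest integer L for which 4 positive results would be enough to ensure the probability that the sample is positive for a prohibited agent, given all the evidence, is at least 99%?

7

Prior odds = 0.05/0.95 = 1/19.
Target odds = 0.99/0.01 = 99.
Need L⁴ ≥ 99 ÷ (1/19) = 1881.
6⁴ = 1296 < 1881 ≤ 2401 = 7⁴, so L = 7.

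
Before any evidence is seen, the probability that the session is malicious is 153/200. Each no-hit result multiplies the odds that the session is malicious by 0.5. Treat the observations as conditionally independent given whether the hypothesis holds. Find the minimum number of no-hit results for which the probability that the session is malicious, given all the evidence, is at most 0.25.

4

Prior odds: 0.765 ÷ 0.235 = 153/47.
Likelihood ratio per no-hit result = 0.5.
Target odds: 0.25 ÷ 0.75 = 1/3.
Require 0.5ⁿ ≤ 1/3 ÷ (153/47) = 47/459.
0.5³ = 0.125 is still above 47/459 but 0.5⁴ = 0.0625 is at or below it, so n = 4.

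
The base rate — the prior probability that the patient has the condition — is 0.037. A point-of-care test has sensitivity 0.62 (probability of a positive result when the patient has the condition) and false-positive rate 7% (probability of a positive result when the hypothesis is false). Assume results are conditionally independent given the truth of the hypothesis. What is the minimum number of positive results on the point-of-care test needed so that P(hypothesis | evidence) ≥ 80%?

3

Prior odds: 0.037 ÷ 0.963 = 37/963.
Likelihood ratio of a positive result = 0.62/0.07 = 62/7.
Target posterior odds = 0.8/0.2 = 4.
Require (62/7)ⁿ ≥ 4 ÷ (37/963) = 3852/37.
(62/7)² = 3844/49 falls short of 3852/37 but (62/7)³ = 238328/343 reaches it, so n = 3.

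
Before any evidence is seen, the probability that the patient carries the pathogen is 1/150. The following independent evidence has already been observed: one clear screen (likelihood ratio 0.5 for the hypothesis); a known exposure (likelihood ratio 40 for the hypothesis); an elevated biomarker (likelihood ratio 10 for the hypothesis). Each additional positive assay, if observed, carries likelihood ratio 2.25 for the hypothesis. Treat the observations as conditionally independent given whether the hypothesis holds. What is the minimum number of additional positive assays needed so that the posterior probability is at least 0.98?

5

Prior odds = (1/150)/(149/150) = 1/149.
Combined Bayes factor of the evidence already in hand = 0.5 × 40 × 10 = 200.
Odds after that evidence = (1/149) × 200 = 200/149.
Target odds = 0.98/0.02 = 49.
Need 2.25ⁿ ≥ 49 ÷ (200/149) = 36.505.
2.25⁴ = 25.62890625 falls short of 36.505 but 2.25⁵ = 59049/1024 reaches it, so n = 5.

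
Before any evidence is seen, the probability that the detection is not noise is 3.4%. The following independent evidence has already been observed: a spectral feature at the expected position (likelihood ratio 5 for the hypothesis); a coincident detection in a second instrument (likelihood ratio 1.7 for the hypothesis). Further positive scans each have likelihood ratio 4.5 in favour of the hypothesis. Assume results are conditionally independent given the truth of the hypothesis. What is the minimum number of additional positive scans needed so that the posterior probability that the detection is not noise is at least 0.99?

4

Prior odds = 0.034/0.966 = 17/483.
Combined Bayes factor of the evidence already in hand = 5 × 1.7 = 8.5.
Odds after that evidence = (17/483) × 8.5 = 289/966.
Target odds = 0.99/0.01 = 99.
Need 4.5ⁿ ≥ 99 ÷ (289/966) = 95634/289.
4.5³ = 91.125 falls short of 95634/289 but 4.5⁴ = 410.0625 reaches it, so n = 4.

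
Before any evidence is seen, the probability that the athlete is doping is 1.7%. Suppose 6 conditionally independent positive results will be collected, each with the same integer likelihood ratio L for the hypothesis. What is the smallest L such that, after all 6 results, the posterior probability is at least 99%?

5

Prior odds = 0.017/0.983 = 17/983.
Target odds = 0.99/0.01 = 99.
Need L⁶ ≥ 99 ÷ (17/983) = 97317/17.
4⁶ = 4096 < 97317/17 ≤ 15625 = 5⁶, so L = 5.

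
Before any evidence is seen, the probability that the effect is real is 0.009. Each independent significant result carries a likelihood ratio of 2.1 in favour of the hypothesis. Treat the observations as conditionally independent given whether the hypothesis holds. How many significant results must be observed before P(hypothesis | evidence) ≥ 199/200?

Prior odds: 0.009 ÷ 0.991 = 9/991.
Likelihood ratio per significant result = 2.1.
Target posterior odds = 0.995/0.005 = 199.
Require 2.1ⁿ ≥ 199 ÷ (9/991) = 197209/9.
2.1¹³ ≈15447.2 falls short of 197209/9 but 2.1¹⁴ ≈32439.2 reaches it, so n = 14.

14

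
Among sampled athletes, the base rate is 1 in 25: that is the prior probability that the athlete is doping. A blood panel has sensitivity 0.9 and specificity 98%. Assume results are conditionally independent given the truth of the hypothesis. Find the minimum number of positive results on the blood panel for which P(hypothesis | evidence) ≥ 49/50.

Prior odds: 0.04 ÷ 0.96 = 1/24.
False-positive rate = 1 − 0.98 = 0.02; likelihood ratio of a positive = 0.9/0.02 = 45.
Target posterior odds = 0.98/0.02 = 49.
Need (1/24) × 45ⁿ ≥ 49, i.e. 45ⁿ ≥ 1176.
45¹ = 45 falls short of 1176 but 45² = 2025 reaches it, so n = 2.

2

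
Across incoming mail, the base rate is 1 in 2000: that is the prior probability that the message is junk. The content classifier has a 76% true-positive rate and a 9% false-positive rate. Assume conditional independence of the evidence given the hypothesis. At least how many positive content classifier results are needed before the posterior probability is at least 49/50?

6

Prior odds: 0.0005 ÷ 0.9995 = 1/1999.
Likelihood ratio of a positive result = 0.76/0.09 = 76/9.
Target posterior odds = 0.98/0.02 = 49.
Need (1/1999) × (76/9)ⁿ ≥ 49, i.e. (76/9)ⁿ ≥ 97951.
(76/9)⁵ ≈42939.3 falls short of 97951 but (76/9)⁶ ≈362599 reaches it, so n = 6.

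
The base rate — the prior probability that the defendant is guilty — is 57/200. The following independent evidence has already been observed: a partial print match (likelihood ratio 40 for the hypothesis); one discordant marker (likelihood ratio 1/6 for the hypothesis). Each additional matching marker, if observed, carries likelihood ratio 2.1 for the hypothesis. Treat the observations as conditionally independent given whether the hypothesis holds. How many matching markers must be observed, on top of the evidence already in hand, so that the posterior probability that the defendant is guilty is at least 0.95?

Prior odds = 0.285/0.715 = 57/143.
Combined Bayes factor of the evidence already in hand = 40 × (1/6) = 20/3.
Odds after that evidence = (57/143) × 20/3 = 380/143.
Target odds = 0.95/0.05 = 19.
Need 2.1ⁿ ≥ 19 ÷ (380/143) = 7.15.
2.1² = 4.41 falls short of 7.15 but 2.1³ = 9.261 reaches it, so n = 3.

3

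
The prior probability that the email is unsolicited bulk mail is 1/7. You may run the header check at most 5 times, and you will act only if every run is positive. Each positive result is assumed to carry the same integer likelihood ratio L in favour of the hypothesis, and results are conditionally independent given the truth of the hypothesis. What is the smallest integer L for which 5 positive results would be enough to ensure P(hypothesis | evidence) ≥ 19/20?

Prior odds = (1/7)/(6/7) = 1/6.
Target odds = 0.95/0.05 = 19.
Need L⁵ ≥ 19 ÷ (1/6) = 114.
2⁵ = 32 < 114 ≤ 243 = 3⁵, so L = 3.

3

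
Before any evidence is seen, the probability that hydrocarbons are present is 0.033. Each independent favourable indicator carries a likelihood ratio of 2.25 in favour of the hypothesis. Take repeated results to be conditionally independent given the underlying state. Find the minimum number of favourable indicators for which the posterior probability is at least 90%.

7

Prior odds = 0.033/0.967 = 33/967.
Likelihood ratio per favourable indicator = 2.25.
Target posterior odds = 0.9/0.1 = 9.
Need (33/967) × 2.25ⁿ ≥ 9, i.e. 2.25ⁿ ≥ 2901/11.
2.25⁶ = 531441/4096 falls short of 2901/11 but 2.25⁷ = 4782969/16384 reaches it, so n = 7.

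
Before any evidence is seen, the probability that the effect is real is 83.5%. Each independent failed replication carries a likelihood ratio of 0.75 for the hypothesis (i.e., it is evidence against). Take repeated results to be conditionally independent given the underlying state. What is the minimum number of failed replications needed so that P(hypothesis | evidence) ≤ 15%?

12

Prior odds: 0.835 ÷ 0.165 = 167/33.
Likelihood ratio per failed replication = 0.75.
Target odds: 0.15 ÷ 0.85 = 3/17.
Require 0.75ⁿ ≤ 3/17 ÷ (167/33) = 99/2839.
0.75¹¹ = 177147/4194304 is still above 99/2839 but 0.75¹² = 531441/16777216 is at or below it, so n = 12.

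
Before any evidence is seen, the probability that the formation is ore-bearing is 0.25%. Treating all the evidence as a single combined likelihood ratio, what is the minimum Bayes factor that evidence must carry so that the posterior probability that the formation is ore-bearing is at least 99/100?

39501

Prior odds = 0.0025/0.9975 = 1/399.
Target odds = 0.99/0.01 = 99.
Required Bayes factor = 99 ÷ (1/399) = 39501.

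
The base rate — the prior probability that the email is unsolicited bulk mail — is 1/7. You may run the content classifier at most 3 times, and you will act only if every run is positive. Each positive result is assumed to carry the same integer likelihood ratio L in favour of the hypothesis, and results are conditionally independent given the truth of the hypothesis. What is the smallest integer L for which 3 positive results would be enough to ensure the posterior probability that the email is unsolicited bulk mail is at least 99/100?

Prior odds = (1/7)/(6/7) = 1/6.
Target odds = 0.99/0.01 = 99.
Need L³ ≥ 99 ÷ (1/6) = 594.
8³ = 512 < 594 ≤ 729 = 9³, so L = 9.

9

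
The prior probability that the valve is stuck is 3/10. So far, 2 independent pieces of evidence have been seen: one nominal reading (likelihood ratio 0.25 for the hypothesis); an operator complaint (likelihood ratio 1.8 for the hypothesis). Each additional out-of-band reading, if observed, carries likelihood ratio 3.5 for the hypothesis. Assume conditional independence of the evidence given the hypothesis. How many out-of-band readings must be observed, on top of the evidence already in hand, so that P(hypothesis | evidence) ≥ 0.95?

4

Prior odds = 0.3/0.7 = 3/7.
Combined Bayes factor of the evidence already in hand = 0.25 × 1.8 = 0.45.
Odds after that evidence = (3/7) × 0.45 = 27/140.
Target odds = 0.95/0.05 = 19.
Need 3.5ⁿ ≥ 19 ÷ (27/140) = 2660/27.
3.5³ = 42.875 falls short of 2660/27 but 3.5⁴ = 150.0625 reaches it, so n = 4.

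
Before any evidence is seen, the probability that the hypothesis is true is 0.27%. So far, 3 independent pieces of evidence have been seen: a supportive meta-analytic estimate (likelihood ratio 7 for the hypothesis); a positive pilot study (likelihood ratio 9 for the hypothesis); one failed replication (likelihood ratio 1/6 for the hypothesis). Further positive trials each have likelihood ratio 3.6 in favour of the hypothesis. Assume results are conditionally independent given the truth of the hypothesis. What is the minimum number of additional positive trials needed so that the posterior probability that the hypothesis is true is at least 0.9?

Prior odds = 0.0027/0.9973 = 27/9973.
Combined Bayes factor of the evidence already in hand = 7 × 9 × (1/6) = 10.5.
Odds after that evidence = (27/9973) × 10.5 = 567/19946.
Target odds = 0.9/0.1 = 9.
Need 3.6ⁿ ≥ 9 ÷ (567/19946) = 19946/63.
3.6⁴ = 167.9616 falls short of 19946/63 but 3.6⁵ = 604.66176 reaches it, so n = 5.

5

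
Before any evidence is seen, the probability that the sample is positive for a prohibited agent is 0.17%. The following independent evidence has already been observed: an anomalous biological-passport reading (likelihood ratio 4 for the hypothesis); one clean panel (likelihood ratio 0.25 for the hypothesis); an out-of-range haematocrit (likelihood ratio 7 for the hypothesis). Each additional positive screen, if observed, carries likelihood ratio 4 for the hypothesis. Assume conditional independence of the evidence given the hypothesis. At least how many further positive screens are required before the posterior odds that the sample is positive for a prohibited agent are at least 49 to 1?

7

Prior odds = 0.0017/0.9983 = 17/9983.
Combined Bayes factor of the evidence already in hand = 4 × 0.25 × 7 = 7.
Odds after that evidence = (17/9983) × 7 = 119/9983.
Target odds = 49.
Need 4ⁿ ≥ 49 ÷ (119/9983) = 69881/17.
4⁶ = 4096 falls short of 69881/17 but 4⁷ = 16384 reaches it, so n = 7.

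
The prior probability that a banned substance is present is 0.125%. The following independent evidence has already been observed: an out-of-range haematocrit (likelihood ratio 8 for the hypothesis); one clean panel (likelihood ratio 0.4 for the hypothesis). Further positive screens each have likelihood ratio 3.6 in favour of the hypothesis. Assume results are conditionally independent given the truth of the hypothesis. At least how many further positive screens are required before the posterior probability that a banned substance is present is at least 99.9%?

Prior odds = 0.00125/0.99875 = 1/799.
Combined Bayes factor of the evidence already in hand = 8 × 0.4 = 3.2.
Odds after that evidence = (1/799) × 3.2 = 16/3995.
Target odds = 0.999/0.001 = 999.
Need 3.6ⁿ ≥ 999 ÷ (16/3995) = 249437.8125.
3.6⁹ ≈101560 falls short of 249437.8125 but 3.6¹⁰ ≈365616 reaches it, so n = 10.

10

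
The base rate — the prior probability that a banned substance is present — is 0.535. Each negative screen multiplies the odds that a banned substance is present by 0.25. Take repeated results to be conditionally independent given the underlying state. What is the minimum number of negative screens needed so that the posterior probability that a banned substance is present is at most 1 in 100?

Prior odds: 0.535 ÷ 0.465 = 107/93.
Likelihood ratio per negative screen = 0.25.
Target posterior odds = 0.01/0.99 = 1/99.
Require 0.25ⁿ ≤ 1/99 ÷ (107/93) = 31/3531.
0.25³ = 0.015625 is still above 31/3531 but 0.25⁴ = 0.00390625 is at or below it, so n = 4.

4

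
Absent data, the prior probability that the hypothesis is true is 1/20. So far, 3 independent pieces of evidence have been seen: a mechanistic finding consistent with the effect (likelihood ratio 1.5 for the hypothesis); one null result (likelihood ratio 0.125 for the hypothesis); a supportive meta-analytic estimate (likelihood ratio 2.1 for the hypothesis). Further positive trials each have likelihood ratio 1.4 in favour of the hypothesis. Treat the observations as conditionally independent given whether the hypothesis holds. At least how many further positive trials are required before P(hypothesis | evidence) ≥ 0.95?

21

Prior odds = 0.05/0.95 = 1/19.
Combined Bayes factor of the evidence already in hand = 1.5 × 0.125 × 2.1 = 0.39375.
Odds after that evidence = (1/19) × 0.39375 = 63/3040.
Target odds = 0.95/0.05 = 19.
Need 1.4ⁿ ≥ 19 ÷ (63/3040) = 57760/63.
1.4²⁰ ≈836.683 falls short of 57760/63 but 1.4²¹ ≈1171.36 reaches it, so n = 21.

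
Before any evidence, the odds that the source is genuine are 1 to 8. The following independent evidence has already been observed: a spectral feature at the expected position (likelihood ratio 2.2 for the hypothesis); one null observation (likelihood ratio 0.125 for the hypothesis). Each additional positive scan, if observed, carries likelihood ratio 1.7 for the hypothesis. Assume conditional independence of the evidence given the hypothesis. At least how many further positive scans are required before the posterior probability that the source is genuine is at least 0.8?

9

Prior odds = 0.125.
Combined Bayes factor of the evidence already in hand = 2.2 × 0.125 = 0.275.
Odds after that evidence = 0.125 × 0.275 = 0.034375.
Target odds = 0.8/0.2 = 4.
Need 1.7ⁿ ≥ 4 ÷ 0.034375 = 1280/11.
1.7⁸ ≈69.7576 falls short of 1280/11 but 1.7⁹ ≈118.588 reaches it, so n = 9.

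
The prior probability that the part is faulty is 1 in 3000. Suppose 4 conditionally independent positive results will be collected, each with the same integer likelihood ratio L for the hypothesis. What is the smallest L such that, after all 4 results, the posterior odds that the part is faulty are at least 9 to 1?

13

Prior odds = (1/3000)/(2999/3000) = 1/2999.
Target odds = 9.
Need L⁴ ≥ 9 ÷ (1/2999) = 26991.
12⁴ = 20736 < 26991 ≤ 28561 = 13⁴, so L = 13.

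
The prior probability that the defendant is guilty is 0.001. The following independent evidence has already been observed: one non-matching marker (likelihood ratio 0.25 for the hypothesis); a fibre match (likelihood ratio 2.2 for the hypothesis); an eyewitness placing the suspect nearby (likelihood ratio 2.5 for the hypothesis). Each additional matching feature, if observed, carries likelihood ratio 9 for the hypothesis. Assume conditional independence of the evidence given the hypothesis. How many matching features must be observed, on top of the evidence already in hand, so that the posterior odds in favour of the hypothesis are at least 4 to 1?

4

Prior odds = 0.001/0.999 = 1/999.
Combined Bayes factor of the evidence already in hand = 0.25 × 2.2 × 2.5 = 1.375.
Odds after that evidence = (1/999) × 1.375 = 11/7992.
Target odds = 4.
Need 9ⁿ ≥ 4 ÷ (11/7992) = 31968/11.
9³ = 729 falls short of 31968/11 but 9⁴ = 6561 reaches it, so n = 4.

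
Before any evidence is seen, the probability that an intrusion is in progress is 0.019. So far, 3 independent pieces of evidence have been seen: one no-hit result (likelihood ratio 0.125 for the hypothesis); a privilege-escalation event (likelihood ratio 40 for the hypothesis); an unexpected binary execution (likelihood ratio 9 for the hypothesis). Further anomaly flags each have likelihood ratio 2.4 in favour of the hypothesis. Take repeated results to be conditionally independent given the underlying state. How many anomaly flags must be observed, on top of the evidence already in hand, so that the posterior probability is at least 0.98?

Prior odds = 0.019/0.981 = 19/981.
Combined Bayes factor of the evidence already in hand = 0.125 × 40 × 9 = 45.
Odds after that evidence = (19/981) × 45 = 95/109.
Target odds = 0.98/0.02 = 49.
Need 2.4ⁿ ≥ 49 ÷ (95/109) = 5341/95.
2.4⁴ = 33.1776 falls short of 5341/95 but 2.4⁵ = 79.62624 reaches it, so n = 5.

5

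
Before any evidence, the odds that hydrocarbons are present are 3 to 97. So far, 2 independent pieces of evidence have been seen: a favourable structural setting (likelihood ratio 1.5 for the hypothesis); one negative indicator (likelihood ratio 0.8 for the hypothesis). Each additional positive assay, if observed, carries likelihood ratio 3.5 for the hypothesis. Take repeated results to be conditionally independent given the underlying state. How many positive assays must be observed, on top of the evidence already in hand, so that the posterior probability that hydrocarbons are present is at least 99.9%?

9

Prior odds = 3/97.
Combined Bayes factor of the evidence already in hand = 1.5 × 0.8 = 1.2.
Odds after that evidence = (3/97) × 1.2 = 18/485.
Target odds = 0.999/0.001 = 999.
Need 3.5ⁿ ≥ 999 ÷ (18/485) = 26917.5.
3.5⁸ = 5764801/256 falls short of 26917.5 but 3.5⁹ = 40353607/512 reaches it, so n = 9.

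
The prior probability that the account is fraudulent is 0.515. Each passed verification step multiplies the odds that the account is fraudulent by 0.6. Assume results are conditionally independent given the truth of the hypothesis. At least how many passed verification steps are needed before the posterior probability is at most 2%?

8

Prior odds = 0.515/0.485 = 103/97.
Likelihood ratio per passed verification step = 0.6.
Target posterior odds = 0.02/0.98 = 1/49.
Require 0.6ⁿ ≤ 1/49 ÷ (103/97) = 97/5047.
0.6⁷ = 2187/78125 is still above 97/5047 but 0.6⁸ = 6561/390625 is at or below it, so n = 8.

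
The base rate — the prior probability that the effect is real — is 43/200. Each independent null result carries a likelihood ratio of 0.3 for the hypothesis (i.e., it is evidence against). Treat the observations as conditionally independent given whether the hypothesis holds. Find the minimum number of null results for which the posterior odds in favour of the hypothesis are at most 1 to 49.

3

Prior odds = 0.215/0.785 = 43/157.
Likelihood ratio per null result = 0.3.
Target odds = 1/49.
Need (43/157) × 0.3ⁿ ≤ 1/49, i.e. 0.3ⁿ ≤ 157/2107.
0.3² = 0.09 is still above 157/2107 but 0.3³ = 0.027 is at or below it, so n = 3.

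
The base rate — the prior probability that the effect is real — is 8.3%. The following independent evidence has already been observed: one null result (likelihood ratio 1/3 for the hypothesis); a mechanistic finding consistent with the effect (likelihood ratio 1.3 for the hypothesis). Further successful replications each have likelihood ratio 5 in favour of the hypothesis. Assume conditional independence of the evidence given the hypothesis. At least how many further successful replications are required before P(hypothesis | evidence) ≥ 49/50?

5

Prior odds = 0.083/0.917 = 83/917.
Combined Bayes factor of the evidence already in hand = (1/3) × 1.3 = 13/30.
Odds after that evidence = (83/917) × 13/30 = 1079/27510.
Target odds = 0.98/0.02 = 49.
Need 5ⁿ ≥ 49 ÷ (1079/27510) = 1347990/1079.
5⁴ = 625 falls short of 1347990/1079 but 5⁵ = 3125 reaches it, so n = 5.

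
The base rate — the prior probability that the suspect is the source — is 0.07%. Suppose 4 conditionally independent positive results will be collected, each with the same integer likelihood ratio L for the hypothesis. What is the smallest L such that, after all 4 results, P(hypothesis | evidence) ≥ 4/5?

Prior odds = 0.0007/0.9993 = 7/9993.
Target odds = 0.8/0.2 = 4.
Need L⁴ ≥ 4 ÷ (7/9993) = 39972/7.
8⁴ = 4096 < 39972/7 ≤ 6561 = 9⁴, so L = 9.

9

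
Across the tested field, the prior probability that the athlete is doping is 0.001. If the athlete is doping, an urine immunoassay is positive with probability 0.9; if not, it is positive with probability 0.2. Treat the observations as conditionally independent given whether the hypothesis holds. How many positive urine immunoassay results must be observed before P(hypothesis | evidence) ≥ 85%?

Prior odds: 0.001 ÷ 0.999 = 1/999.
Likelihood ratio of a positive = 0.9/0.2 = 4.5.
Target odds: 0.85 ÷ 0.15 = 17/3.
Require 4.5ⁿ ≥ 17/3 ÷ (1/999) = 5661.
4.5⁵ = 1845.28125 falls short of 5661 but 4.5⁶ = 8303.765625 reaches it, so n = 6.

6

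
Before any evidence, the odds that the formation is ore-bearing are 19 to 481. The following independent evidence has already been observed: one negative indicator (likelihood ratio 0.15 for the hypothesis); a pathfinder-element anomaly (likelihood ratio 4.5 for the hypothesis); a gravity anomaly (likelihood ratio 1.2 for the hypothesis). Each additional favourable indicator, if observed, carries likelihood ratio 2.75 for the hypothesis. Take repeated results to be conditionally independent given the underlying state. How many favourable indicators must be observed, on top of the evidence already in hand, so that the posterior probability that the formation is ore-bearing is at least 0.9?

Prior odds = 19/481.
Combined Bayes factor of the evidence already in hand = 0.15 × 4.5 × 1.2 = 0.81.
Odds after that evidence = (19/481) × 0.81 = 1539/48100.
Target odds = 0.9/0.1 = 9.
Need 2.75ⁿ ≥ 9 ÷ (1539/48100) = 48100/171.
2.75⁵ = 161051/1024 falls short of 48100/171 but 2.75⁶ = 1771561/4096 reaches it, so n = 6.

6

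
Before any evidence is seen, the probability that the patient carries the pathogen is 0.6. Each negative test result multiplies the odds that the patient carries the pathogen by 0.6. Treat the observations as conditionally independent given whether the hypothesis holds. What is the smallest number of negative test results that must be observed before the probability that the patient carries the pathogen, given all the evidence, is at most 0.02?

Prior odds = 0.6/0.4 = 1.5.
Likelihood ratio per negative test result = 0.6.
Target odds: 0.02 ÷ 0.98 = 1/49.
Require 0.6ⁿ ≤ 1/49 ÷ 1.5 = 2/147.
0.6⁸ = 6561/390625 is still above 2/147 but 0.6⁹ = 19683/1953125 is at or below it, so n = 9.

9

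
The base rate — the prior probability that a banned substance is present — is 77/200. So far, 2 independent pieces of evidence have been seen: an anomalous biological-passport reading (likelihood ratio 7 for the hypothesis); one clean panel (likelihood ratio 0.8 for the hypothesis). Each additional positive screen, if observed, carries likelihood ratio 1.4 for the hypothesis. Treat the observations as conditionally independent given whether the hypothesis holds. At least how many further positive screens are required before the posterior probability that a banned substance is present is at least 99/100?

Prior odds = 0.385/0.615 = 77/123.
Combined Bayes factor of the evidence already in hand = 7 × 0.8 = 5.6.
Odds after that evidence = (77/123) × 5.6 = 2156/615.
Target odds = 0.99/0.01 = 99.
Need 1.4ⁿ ≥ 99 ÷ (2156/615) = 5535/196.
1.4⁹ = 40353607/1953125 falls short of 5535/196 but 1.4¹⁰ = 282475249/9765625 reaches it, so n = 10.

10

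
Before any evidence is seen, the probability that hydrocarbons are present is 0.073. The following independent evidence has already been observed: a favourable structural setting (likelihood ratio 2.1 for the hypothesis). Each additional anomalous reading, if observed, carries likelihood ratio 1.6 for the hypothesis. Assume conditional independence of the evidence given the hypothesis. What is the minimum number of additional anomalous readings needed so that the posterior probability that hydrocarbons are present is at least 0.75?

Prior odds = 0.073/0.927 = 73/927.
Bayes factor of the evidence already in hand = 2.1.
Odds after that evidence = (73/927) × 2.1 = 511/3090.
Target odds = 0.75/0.25 = 3.
Need 1.6ⁿ ≥ 3 ÷ (511/3090) = 9270/511.
1.6⁶ = 262144/15625 falls short of 9270/511 but 1.6⁷ = 2097152/78125 reaches it, so n = 7.

7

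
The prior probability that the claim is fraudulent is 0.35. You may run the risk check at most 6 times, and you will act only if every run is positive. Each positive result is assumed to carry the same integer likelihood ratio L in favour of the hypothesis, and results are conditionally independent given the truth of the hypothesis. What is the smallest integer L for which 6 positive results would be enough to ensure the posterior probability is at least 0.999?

Prior odds = 0.35/0.65 = 7/13.
Target odds = 0.999/0.001 = 999.
Need L⁶ ≥ 999 ÷ (7/13) = 12987/7.
3⁶ = 729 < 12987/7 ≤ 4096 = 4⁶, so L = 4.

4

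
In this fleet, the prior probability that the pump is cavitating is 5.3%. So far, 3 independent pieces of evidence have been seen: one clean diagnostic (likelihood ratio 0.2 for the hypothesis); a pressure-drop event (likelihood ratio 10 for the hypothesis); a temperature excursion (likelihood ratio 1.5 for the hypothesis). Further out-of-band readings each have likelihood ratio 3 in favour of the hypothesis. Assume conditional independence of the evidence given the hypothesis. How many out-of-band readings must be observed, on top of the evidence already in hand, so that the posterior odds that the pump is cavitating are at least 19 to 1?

Prior odds = 0.053/0.947 = 53/947.
Combined Bayes factor of the evidence already in hand = 0.2 × 10 × 1.5 = 3.
Odds after that evidence = (53/947) × 3 = 159/947.
Target odds = 19.
Need 3ⁿ ≥ 19 ÷ (159/947) = 17993/159.
3⁴ = 81 falls short of 17993/159 but 3⁵ = 243 reaches it, so n = 5.

5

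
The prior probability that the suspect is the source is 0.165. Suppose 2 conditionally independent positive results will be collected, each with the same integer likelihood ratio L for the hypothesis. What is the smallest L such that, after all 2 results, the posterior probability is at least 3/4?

4

Prior odds = 0.165/0.835 = 33/167.
Target odds = 0.75/0.25 = 3.
Need L² ≥ 3 ÷ (33/167) = 167/11.
3² = 9 < 167/11 ≤ 16 = 4², so L = 4.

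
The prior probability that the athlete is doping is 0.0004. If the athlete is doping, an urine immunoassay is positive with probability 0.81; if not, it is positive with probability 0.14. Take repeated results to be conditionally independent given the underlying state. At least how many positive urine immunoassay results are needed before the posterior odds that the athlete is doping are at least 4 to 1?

6

Prior odds = 0.0004/0.9996 = 1/2499.
Likelihood ratio of a positive = 0.81/0.14 = 81/14.
Target odds = 4.
Require (81/14)ⁿ ≥ 4 ÷ (1/2499) = 9996.
(81/14)⁵ ≈6483.13 falls short of 9996 but (81/14)⁶ ≈37509.6 reaches it, so n = 6.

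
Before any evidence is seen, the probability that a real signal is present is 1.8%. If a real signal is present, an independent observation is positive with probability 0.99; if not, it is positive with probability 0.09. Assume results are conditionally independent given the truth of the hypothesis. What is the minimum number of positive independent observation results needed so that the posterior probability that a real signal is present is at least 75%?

Prior odds = 0.018/0.982 = 9/491.
Likelihood ratio of a positive = 0.99/0.09 = 11.
Target odds: 0.75 ÷ 0.25 = 3.
Need (9/491) × 11ⁿ ≥ 3, i.e. 11ⁿ ≥ 491/3.
11² = 121 falls short of 491/3 but 11³ = 1331 reaches it, so n = 3.

3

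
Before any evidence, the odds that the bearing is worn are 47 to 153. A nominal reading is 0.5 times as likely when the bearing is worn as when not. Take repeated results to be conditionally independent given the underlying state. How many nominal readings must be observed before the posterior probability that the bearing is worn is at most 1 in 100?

5

Prior odds = 47/153.
Likelihood ratio per nominal reading = 0.5.
Target posterior odds = 0.01/0.99 = 1/99.
Need (47/153) × 0.5ⁿ ≤ 1/99, i.e. 0.5ⁿ ≤ 17/517.
0.5⁴ = 0.0625 is still above 17/517 but 0.5⁵ = 0.03125 is at or below it, so n = 5.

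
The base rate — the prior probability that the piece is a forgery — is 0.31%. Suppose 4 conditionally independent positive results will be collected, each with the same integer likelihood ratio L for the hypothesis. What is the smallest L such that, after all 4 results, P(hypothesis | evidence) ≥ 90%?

8

Prior odds = 0.0031/0.9969 = 31/9969.
Target odds = 0.9/0.1 = 9.
Need L⁴ ≥ 9 ÷ (31/9969) = 89721/31.
7⁴ = 2401 < 89721/31 ≤ 4096 = 8⁴, so L = 8.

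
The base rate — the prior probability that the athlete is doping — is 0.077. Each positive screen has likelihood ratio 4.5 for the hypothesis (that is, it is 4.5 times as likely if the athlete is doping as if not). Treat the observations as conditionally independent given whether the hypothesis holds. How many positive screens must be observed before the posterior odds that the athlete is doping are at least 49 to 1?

5

Prior odds = 0.077/0.923 = 77/923.
Likelihood ratio per positive screen = 4.5.
Target odds = 49.
Require 4.5ⁿ ≥ 49 ÷ (77/923) = 6461/11.
4.5⁴ = 410.0625 falls short of 6461/11 but 4.5⁵ = 1845.28125 reaches it, so n = 5.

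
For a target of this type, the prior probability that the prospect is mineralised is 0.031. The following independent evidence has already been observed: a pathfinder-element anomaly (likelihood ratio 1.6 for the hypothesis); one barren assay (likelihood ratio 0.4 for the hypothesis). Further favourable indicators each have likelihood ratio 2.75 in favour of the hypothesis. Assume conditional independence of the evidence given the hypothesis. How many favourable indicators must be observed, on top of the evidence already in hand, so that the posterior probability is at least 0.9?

Prior odds = 0.031/0.969 = 31/969.
Combined Bayes factor of the evidence already in hand = 1.6 × 0.4 = 0.64.
Odds after that evidence = (31/969) × 0.64 = 496/24225.
Target odds = 0.9/0.1 = 9.
Need 2.75ⁿ ≥ 9 ÷ (496/24225) = 218025/496.
2.75⁶ = 1771561/4096 falls short of 218025/496 but 2.75⁷ = 19487171/16384 reaches it, so n = 7.

7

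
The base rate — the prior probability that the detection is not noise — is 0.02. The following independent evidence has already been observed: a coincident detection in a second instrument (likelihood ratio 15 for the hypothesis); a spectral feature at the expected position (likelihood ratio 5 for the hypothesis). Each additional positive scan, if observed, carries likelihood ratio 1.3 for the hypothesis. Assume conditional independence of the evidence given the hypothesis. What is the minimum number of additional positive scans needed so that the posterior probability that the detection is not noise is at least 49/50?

Prior odds = 0.02/0.98 = 1/49.
Combined Bayes factor of the evidence already in hand = 15 × 5 = 75.
Odds after that evidence = (1/49) × 75 = 75/49.
Target odds = 0.98/0.02 = 49.
Need 1.3ⁿ ≥ 49 ÷ (75/49) = 2401/75.
1.3¹³ ≈30.2875 falls short of 2401/75 but 1.3¹⁴ ≈39.3738 reaches it, so n = 14.

14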